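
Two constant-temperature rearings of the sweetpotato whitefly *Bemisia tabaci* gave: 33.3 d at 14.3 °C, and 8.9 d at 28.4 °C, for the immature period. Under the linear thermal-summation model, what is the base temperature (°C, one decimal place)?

9.2 °C

Under the model K = D·(T − T_b), so D₁·(T₁ − T_b) = D₂·(T₂ − T_b).
33.3·(14.3 − T_b) = 8.9·(28.4 − T_b)
T_b = (33.3·14.3 − 8.9·28.4) / (33.3 − 8.9) = 223.43 / 24.4 = 9.157 °C ≈ 9.2 °C.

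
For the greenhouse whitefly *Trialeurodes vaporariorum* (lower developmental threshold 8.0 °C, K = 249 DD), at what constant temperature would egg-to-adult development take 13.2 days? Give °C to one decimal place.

26.9 °C

Required daily accumulation = 249 / 13.2 = 18.864 DD/day.
T = T_base + 18.864 = 8.0 + 18.864 = 26.864 ≈ 26.9 °C.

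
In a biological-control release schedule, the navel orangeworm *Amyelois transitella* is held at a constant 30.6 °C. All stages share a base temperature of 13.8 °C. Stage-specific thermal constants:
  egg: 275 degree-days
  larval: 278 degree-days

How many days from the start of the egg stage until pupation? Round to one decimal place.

Daily accumulation at 30.6 °C = 30.6 − 13.8 = 16.8 DD/day.
Total K = 275 + 278 = 553 DD.
Total duration = 553 / 16.8 = 32.917 ≈ 32.9 days.

32.9 days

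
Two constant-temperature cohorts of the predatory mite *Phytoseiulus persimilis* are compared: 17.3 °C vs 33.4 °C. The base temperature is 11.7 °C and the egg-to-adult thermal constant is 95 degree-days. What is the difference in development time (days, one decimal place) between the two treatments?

12.6 days

At 17.3 °C: 95 / (17.3 − 11.7) = 95 / 5.6 = 16.964 d.
At 33.4 °C: 95 / (33.4 − 11.7) = 95 / 21.7 = 4.378 d.
Difference = |16.964 − 4.378| = 12.586 ≈ 12.6 days.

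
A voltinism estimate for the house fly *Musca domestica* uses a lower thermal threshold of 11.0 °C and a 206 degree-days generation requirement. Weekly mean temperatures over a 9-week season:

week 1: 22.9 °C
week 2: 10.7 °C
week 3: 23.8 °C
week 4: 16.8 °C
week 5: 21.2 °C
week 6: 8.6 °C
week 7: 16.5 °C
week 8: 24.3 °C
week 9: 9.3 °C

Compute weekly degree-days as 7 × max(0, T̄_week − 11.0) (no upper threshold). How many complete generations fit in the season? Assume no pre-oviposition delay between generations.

Weekly DD (7 × max(0, T̄ − 11.0)): 83.3, 0.0, 89.6, 40.6, 71.4, 0.0, 38.5, 93.1, 0.0.
Season total = 416.5 DD.
Complete generations = ⌊416.5 / 206⌋ = 2.

2 generations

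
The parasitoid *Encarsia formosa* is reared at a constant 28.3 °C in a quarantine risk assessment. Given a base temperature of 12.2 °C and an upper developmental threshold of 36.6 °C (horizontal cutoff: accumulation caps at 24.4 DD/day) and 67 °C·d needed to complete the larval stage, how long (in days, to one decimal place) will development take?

Daily accumulation = 28.3 − 12.2 = 16.1 DD/day.
Duration = 67 / 16.1 = 4.161 ≈ 4.2 days.

4.2 days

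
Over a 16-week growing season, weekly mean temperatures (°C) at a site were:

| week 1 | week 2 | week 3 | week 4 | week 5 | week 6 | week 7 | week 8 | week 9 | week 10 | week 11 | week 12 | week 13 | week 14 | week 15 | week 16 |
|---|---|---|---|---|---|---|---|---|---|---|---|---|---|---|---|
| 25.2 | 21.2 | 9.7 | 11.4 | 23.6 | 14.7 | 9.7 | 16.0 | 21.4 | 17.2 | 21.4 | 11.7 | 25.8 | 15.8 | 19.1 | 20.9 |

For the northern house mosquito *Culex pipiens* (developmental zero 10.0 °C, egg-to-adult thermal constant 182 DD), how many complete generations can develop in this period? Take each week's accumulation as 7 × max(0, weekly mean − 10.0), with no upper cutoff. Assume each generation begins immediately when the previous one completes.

4 generations

Weekly DD (7 × max(0, T̄ − 10.0)): 106.4, 78.4, 0.0, 9.8, 95.2, 32.9, 0.0, 42.0, 79.8, 50.4, 79.8, 11.9, 110.6, 40.6, 63.7, 76.3.
Season total = 877.8 DD.
Complete generations = ⌊877.8 / 182⌋ = 4.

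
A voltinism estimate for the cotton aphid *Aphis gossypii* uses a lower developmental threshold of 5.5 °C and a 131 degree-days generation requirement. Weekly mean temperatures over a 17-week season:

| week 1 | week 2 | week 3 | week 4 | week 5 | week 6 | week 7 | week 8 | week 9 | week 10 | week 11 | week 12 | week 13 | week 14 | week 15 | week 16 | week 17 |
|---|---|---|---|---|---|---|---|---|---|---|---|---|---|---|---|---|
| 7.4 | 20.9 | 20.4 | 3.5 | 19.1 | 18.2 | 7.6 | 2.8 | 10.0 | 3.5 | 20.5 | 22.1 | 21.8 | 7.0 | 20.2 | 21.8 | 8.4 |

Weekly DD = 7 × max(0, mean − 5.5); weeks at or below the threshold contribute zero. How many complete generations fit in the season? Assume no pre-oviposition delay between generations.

Weekly DD (7 × max(0, T̄ − 5.5)): 13.3, 107.8, 104.3, 0.0, 95.2, 88.9, 14.7, 0.0, 31.5, 0.0, 105.0, 116.2, 114.1, 10.5, 102.9, 114.1, 20.3.
Season total = 1038.8 DD.
Complete generations = ⌊1038.8 / 131⌋ = 7.

7 generations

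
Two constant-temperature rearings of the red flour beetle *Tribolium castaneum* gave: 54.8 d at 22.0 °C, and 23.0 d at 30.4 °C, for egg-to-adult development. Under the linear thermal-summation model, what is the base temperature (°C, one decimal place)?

Equal thermal constants: D₁(T₁ − T_b) = D₂(T₂ − T_b).
54.8·(22.0 − T_b) = 23.0·(30.4 − T_b)
T_b = (54.8·22.0 − 23.0·30.4) / (54.8 − 23.0) = 506.40 / 31.8 = 15.925 °C ≈ 15.9 °C.

15.9 °C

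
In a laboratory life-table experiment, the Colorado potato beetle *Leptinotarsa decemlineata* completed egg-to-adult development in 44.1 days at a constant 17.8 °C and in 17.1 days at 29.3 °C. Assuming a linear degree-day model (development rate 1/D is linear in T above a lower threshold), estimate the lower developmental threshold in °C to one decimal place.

Equal thermal constants: D₁(T₁ − T_b) = D₂(T₂ − T_b).
44.1·(17.8 − T_b) = 17.1·(29.3 − T_b)
T_b = (44.1·17.8 − 17.1·29.3) / (44.1 − 17.1) = 283.95 / 27.0 = 10.517 °C ≈ 10.5 °C.

10.5 °C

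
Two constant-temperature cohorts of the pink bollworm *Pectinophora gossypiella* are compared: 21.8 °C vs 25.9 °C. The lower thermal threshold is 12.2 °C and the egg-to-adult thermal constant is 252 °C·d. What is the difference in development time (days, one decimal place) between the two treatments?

7.9 days

At 21.8 °C: 252 / (21.8 − 12.2) = 252 / 9.6 = 26.250 d.
At 25.9 °C: 252 / (25.9 − 12.2) = 252 / 13.7 = 18.394 d.
Difference = |26.250 − 18.394| = 7.856 ≈ 7.9 days.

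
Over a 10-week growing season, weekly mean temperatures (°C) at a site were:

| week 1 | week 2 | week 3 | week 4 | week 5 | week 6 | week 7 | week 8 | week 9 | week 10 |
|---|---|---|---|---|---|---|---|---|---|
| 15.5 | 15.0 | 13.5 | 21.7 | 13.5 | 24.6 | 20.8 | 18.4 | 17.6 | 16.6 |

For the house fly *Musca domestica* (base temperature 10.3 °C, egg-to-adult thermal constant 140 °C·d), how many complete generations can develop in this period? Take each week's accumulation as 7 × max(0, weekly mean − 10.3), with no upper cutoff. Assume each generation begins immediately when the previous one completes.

Weekly DD (7 × max(0, T̄ − 10.3)): 36.4, 32.9, 22.4, 79.8, 22.4, 100.1, 73.5, 56.7, 51.1, 44.1.
Season total = 519.4 DD.
Complete generations = ⌊519.4 / 140⌋ = 3.

3 generations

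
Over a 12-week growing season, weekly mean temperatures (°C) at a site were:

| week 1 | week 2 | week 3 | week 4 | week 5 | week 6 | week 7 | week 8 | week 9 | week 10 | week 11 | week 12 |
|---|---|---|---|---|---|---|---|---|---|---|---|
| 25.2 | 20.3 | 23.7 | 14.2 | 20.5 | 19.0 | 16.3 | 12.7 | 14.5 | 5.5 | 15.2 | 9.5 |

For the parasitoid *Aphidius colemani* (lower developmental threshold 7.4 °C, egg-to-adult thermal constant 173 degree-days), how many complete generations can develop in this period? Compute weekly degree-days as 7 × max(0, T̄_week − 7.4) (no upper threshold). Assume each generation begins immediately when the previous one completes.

Weekly DD (7 × max(0, T̄ − 7.4)): 124.6, 90.3, 114.1, 47.6, 91.7, 81.2, 62.3, 37.1, 49.7, 0.0, 54.6, 14.7.
Season total = 767.9 DD.
Complete generations = ⌊767.9 / 173⌋ = 4.

4 generations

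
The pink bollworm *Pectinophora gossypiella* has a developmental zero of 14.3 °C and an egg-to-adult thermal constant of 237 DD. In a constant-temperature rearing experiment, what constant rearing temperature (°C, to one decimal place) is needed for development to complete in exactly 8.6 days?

Required daily accumulation = 237 / 8.6 = 27.558 DD/day.
T = T_base + 27.558 = 14.3 + 27.558 = 41.858 ≈ 41.9 °C.

41.9 °C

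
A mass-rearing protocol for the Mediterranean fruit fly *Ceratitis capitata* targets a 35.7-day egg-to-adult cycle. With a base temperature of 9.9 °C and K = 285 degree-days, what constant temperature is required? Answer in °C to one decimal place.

Required daily accumulation = 285 / 35.7 = 7.983 DD/day.
T = T_base + 7.983 = 9.9 + 7.983 = 17.883 ≈ 17.9 °C.

17.9 °C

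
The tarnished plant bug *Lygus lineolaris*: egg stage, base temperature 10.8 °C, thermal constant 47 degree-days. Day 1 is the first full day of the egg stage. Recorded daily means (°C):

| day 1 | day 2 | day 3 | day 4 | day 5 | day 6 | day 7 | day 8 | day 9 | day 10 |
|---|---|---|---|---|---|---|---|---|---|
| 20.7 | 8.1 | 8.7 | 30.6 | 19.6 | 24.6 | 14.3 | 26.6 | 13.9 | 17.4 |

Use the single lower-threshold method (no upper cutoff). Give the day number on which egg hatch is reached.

day 6

Daily DD above 10.8 °C: 9.9, 0.0, 0.0, 19.8, 8.8, 13.8, 3.5, 15.8, 3.1, 6.6.
Cumulative: 9.9, 9.9, 9.9, 29.7, 38.5, 52.3, 55.8, 71.6, 74.7, 81.3.
The total first reaches 47 DD on day 6.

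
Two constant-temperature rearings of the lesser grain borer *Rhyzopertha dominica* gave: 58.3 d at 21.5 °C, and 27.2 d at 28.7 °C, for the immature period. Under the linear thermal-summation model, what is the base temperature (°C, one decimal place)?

Equal thermal constants: D₁(T₁ − T_b) = D₂(T₂ − T_b).
58.3·(21.5 − T_b) = 27.2·(28.7 − T_b)
T_b = (58.3·21.5 − 27.2·28.7) / (58.3 − 27.2) = 472.81 / 31.1 = 15.203 °C ≈ 15.2 °C.

15.2 °C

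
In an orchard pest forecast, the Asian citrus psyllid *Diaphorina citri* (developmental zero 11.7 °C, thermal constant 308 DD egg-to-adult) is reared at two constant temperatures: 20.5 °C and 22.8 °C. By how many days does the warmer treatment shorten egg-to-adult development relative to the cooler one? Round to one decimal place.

At 20.5 °C: 308 / (20.5 − 11.7) = 308 / 8.8 = 35.000 d.
At 22.8 °C: 308 / (22.8 − 11.7) = 308 / 11.1 = 27.748 d.
Difference = |35.000 − 27.748| = 7.252 ≈ 7.3 days.

7.3 days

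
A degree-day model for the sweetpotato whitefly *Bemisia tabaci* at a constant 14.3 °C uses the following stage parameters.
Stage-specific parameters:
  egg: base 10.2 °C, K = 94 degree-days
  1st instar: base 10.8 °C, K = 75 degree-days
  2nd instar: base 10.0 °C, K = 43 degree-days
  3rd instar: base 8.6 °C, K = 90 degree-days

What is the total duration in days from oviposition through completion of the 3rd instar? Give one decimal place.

70.1 days

egg: 94 / (14.3 − 10.2) = 94 / 4.1 = 22.927 d.
1st instar: 75 / (14.3 − 10.8) = 75 / 3.5 = 21.429 d.
2nd instar: 43 / (14.3 − 10.0) = 43 / 4.3 = 10.000 d.
3rd instar: 90 / (14.3 − 8.6) = 90 / 5.7 = 15.789 d.
Sum = 70.145 ≈ 70.1 days.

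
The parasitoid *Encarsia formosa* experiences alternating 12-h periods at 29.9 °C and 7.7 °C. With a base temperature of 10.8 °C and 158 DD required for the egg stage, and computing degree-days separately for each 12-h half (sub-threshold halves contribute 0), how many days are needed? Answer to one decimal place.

16.5 days

Day half: max(0, 29.9 − 10.8) × 0.5 = 19.1 × 0.5 = 9.55 DD.
Night half: max(0, 7.7 − 10.8) × 0.5 = 0.0 × 0.5 = 0.00 DD.
Per 24 h: 9.55 DD/day.
Duration = 158 / 9.55 = 16.545 ≈ 16.5 days.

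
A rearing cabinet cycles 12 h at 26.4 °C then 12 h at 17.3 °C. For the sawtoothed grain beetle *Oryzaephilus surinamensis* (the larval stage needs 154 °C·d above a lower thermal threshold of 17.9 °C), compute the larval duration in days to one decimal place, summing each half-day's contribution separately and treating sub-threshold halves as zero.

Day half: max(0, 26.4 − 17.9) × 0.5 = 8.5 × 0.5 = 4.25 DD.
Night half: max(0, 17.3 − 17.9) × 0.5 = 0.0 × 0.5 = 0.00 DD.
Per 24 h: 4.25 DD/day.
Duration = 154 / 4.25 = 36.235 ≈ 36.2 days.

36.2 days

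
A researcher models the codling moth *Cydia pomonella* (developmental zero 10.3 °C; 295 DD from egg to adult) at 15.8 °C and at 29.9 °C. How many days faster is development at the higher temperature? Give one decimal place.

38.6 days

At 15.8 °C: 295 / (15.8 − 10.3) = 295 / 5.5 = 53.636 d.
At 29.9 °C: 295 / (29.9 − 10.3) = 295 / 19.6 = 15.051 d.
Difference = |53.636 − 15.051| = 38.585 ≈ 38.6 days.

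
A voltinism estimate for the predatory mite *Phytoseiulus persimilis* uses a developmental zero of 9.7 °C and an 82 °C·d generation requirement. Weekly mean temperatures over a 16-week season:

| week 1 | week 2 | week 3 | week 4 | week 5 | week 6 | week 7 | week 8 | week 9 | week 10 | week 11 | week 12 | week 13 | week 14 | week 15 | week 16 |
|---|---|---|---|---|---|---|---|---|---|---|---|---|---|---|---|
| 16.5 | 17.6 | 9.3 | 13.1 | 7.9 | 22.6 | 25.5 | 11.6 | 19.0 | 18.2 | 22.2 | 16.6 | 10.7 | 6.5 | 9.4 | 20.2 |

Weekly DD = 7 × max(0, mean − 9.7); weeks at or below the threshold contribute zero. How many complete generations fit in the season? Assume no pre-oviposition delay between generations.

8 generations

Weekly DD (7 × max(0, T̄ − 9.7)): 47.6, 55.3, 0.0, 23.8, 0.0, 90.3, 110.6, 13.3, 65.1, 59.5, 87.5, 48.3, 7.0, 0.0, 0.0, 73.5.
Season total = 681.8 DD.
Complete generations = ⌊681.8 / 82⌋ = 8.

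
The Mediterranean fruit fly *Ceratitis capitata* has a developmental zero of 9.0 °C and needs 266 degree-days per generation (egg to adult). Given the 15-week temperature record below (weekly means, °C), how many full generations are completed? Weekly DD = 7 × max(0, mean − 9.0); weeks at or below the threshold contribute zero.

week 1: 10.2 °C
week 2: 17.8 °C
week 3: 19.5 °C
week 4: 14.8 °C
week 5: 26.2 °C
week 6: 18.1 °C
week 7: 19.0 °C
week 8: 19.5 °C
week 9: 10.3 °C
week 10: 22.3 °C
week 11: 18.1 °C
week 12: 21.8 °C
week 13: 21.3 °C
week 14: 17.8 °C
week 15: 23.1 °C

3 generations

Weekly DD (7 × max(0, T̄ − 9.0)): 8.4, 61.6, 73.5, 40.6, 120.4, 63.7, 70.0, 73.5, 9.1, 93.1, 63.7, 89.6, 86.1, 61.6, 98.7.
Season total = 1013.6 DD.
Complete generations = ⌊1013.6 / 266⌋ = 3.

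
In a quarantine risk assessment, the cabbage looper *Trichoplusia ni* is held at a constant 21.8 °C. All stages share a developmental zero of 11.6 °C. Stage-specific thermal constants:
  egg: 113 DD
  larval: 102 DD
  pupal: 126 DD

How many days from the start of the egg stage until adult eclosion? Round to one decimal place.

33.4 days

Daily accumulation at 21.8 °C = 21.8 − 11.6 = 10.2 DD/day.
Total K = 113 + 102 + 126 = 341 DD.
Total duration = 341 / 10.2 = 33.431 ≈ 33.4 days.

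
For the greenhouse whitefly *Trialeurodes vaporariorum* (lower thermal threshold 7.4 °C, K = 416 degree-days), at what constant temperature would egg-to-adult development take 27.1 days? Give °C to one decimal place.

Required daily accumulation = 416 / 27.1 = 15.351 DD/day.
T = T_base + 15.351 = 7.4 + 15.351 = 22.751 ≈ 22.8 °C.

22.8 °C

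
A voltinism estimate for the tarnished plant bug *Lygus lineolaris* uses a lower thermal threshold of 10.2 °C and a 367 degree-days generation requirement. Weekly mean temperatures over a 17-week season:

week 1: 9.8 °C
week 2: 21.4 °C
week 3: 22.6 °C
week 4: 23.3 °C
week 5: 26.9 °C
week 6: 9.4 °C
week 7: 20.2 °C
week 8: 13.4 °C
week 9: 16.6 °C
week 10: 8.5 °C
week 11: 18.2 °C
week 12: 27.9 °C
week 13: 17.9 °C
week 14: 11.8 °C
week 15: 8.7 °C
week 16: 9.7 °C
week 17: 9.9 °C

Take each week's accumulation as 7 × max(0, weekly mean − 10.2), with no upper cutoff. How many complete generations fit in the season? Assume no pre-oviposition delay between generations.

Weekly DD (7 × max(0, T̄ − 10.2)): 0.0, 78.4, 86.8, 91.7, 116.9, 0.0, 70.0, 22.4, 44.8, 0.0, 56.0, 123.9, 53.9, 11.2, 0.0, 0.0, 0.0.
Season total = 756.0 DD.
Complete generations = ⌊756.0 / 367⌋ = 2.

2 generations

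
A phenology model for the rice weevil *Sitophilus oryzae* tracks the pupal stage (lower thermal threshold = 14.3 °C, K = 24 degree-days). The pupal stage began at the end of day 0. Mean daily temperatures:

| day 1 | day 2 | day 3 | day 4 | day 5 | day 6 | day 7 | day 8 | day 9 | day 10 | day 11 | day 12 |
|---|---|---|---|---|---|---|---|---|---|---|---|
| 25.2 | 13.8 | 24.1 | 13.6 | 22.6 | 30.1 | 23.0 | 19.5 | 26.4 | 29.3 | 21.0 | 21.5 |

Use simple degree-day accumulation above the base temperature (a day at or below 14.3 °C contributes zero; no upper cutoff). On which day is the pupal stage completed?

day 5

Daily DD above 14.3 °C: 10.9, 0.0, 9.8, 0.0, 8.3, 15.8, 8.7, 5.2, 12.1, 15.0, 6.7, 7.2.
Cumulative: 10.9, 10.9, 20.7, 20.7, 29.0, 44.8, 53.5, 58.7, 70.8, 85.8, 92.5, 99.7.
The total first reaches 24 DD on day 5.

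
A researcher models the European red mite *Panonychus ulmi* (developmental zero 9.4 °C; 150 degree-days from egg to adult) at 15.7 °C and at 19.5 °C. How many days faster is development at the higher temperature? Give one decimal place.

At 15.7 °C: 150 / (15.7 − 9.4) = 150 / 6.3 = 23.810 d.
At 19.5 °C: 150 / (19.5 − 9.4) = 150 / 10.1 = 14.851 d.
Difference = |23.810 − 14.851| = 8.958 ≈ 9.0 days.

9.0 days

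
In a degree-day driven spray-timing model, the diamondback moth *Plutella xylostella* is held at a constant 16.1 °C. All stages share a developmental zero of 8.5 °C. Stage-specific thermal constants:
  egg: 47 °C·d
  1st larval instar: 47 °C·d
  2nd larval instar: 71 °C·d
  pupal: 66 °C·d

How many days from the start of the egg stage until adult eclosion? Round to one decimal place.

Daily accumulation at 16.1 °C = 16.1 − 8.5 = 7.6 DD/day.
Total K = 47 + 47 + 71 + 66 = 231 DD.
Total duration = 231 / 7.6 = 30.395 ≈ 30.4 days.

30.4 days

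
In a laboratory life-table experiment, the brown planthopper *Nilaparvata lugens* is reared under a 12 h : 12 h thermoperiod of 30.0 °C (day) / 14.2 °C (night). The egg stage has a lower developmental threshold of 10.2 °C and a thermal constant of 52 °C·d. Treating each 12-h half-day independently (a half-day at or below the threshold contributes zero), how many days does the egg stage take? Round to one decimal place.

Day half: max(0, 30.0 − 10.2) × 0.5 = 19.8 × 0.5 = 9.90 DD.
Night half: max(0, 14.2 − 10.2) × 0.5 = 4.0 × 0.5 = 2.00 DD.
Per 24 h: 11.90 DD/day.
Duration = 52 / 11.90 = 4.370 ≈ 4.4 days.

4.4 days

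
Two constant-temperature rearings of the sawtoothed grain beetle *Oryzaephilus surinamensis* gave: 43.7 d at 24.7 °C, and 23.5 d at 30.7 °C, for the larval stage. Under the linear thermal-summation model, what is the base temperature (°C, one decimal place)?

17.7 °C

Equal thermal constants: D₁(T₁ − T_b) = D₂(T₂ − T_b).
43.7·(24.7 − T_b) = 23.5·(30.7 − T_b)
T_b = (43.7·24.7 − 23.5·30.7) / (43.7 − 23.5) = 357.94 / 20.2 = 17.720 °C ≈ 17.7 °C.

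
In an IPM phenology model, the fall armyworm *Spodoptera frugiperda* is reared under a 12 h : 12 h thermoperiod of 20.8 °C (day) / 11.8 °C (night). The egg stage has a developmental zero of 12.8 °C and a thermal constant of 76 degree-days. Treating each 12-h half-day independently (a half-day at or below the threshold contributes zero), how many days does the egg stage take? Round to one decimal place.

Day half: max(0, 20.8 − 12.8) × 0.5 = 8.0 × 0.5 = 4.00 DD.
Night half: max(0, 11.8 − 12.8) × 0.5 = 0.0 × 0.5 = 0.00 DD.
Per 24 h: 4.00 DD/day.
Duration = 76 / 4.00 = 19.000 ≈ 19.0 days.

19.0 days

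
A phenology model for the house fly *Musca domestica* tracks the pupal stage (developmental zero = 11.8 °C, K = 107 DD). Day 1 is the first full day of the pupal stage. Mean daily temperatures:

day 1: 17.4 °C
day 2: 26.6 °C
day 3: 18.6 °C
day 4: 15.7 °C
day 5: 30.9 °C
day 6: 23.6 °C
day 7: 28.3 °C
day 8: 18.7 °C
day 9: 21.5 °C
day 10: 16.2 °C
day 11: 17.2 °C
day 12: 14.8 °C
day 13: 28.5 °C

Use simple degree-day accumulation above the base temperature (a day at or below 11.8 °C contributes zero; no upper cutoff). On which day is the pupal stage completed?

day 12

Daily DD above 11.8 °C: 5.6, 14.8, 6.8, 3.9, 19.1, 11.8, 16.5, 6.9, 9.7, 4.4, 5.4, 3.0, 16.7.
Cumulative: 5.6, 20.4, 27.2, 31.1, 50.2, 62.0, 78.5, 85.4, 95.1, 99.5, 104.9, 107.9, 124.6.
The total first reaches 107 DD on day 12.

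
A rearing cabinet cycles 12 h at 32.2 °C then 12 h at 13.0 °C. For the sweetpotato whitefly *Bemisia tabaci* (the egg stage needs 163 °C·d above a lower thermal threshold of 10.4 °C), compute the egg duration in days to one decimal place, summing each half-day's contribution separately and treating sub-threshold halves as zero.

Day half: max(0, 32.2 − 10.4) × 0.5 = 21.8 × 0.5 = 10.90 DD.
Night half: max(0, 13.0 − 10.4) × 0.5 = 2.6 × 0.5 = 1.30 DD.
Per 24 h: 12.20 DD/day.
Duration = 163 / 12.20 = 13.361 ≈ 13.4 days.

13.4 days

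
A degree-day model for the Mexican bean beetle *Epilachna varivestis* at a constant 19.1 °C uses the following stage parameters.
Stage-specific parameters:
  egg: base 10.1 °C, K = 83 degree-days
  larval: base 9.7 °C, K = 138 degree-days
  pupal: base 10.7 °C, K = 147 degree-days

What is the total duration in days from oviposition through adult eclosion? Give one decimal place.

41.4 days

egg: 83 / (19.1 − 10.1) = 83 / 9.0 = 9.222 d.
larval: 138 / (19.1 − 9.7) = 138 / 9.4 = 14.681 d.
pupal: 147 / (19.1 − 10.7) = 147 / 8.4 = 17.500 d.
Sum = 41.403 ≈ 41.4 days.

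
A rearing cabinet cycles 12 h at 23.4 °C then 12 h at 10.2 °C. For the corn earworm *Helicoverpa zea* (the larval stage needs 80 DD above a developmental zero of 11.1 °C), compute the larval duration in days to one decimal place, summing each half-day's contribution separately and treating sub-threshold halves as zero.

Day half: max(0, 23.4 − 11.1) × 0.5 = 12.3 × 0.5 = 6.15 DD.
Night half: max(0, 10.2 − 11.1) × 0.5 = 0.0 × 0.5 = 0.00 DD.
Per 24 h: 6.15 DD/day.
Duration = 80 / 6.15 = 13.008 ≈ 13.0 days.

13.0 days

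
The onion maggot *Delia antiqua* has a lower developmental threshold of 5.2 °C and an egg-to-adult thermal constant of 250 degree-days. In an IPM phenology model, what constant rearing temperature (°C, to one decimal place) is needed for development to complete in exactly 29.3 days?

13.7 °C

Required daily accumulation = 250 / 29.3 = 8.532 DD/day.
T = T_base + 8.532 = 5.2 + 8.532 = 13.732 ≈ 13.7 °C.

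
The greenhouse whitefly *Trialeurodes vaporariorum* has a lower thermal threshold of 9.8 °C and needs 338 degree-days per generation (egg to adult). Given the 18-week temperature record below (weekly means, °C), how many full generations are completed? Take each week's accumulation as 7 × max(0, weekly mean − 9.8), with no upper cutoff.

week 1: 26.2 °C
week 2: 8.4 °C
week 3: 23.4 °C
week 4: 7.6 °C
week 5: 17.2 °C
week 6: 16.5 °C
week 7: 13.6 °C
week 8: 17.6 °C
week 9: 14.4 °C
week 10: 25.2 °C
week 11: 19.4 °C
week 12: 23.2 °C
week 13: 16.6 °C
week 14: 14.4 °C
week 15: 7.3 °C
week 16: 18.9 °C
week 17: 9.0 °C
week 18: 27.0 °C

Weekly DD (7 × max(0, T̄ − 9.8)): 114.8, 0.0, 95.2, 0.0, 51.8, 46.9, 26.6, 54.6, 32.2, 107.8, 67.2, 93.8, 47.6, 32.2, 0.0, 63.7, 0.0, 120.4.
Season total = 954.8 DD.
Complete generations = ⌊954.8 / 338⌋ = 2.

2 generations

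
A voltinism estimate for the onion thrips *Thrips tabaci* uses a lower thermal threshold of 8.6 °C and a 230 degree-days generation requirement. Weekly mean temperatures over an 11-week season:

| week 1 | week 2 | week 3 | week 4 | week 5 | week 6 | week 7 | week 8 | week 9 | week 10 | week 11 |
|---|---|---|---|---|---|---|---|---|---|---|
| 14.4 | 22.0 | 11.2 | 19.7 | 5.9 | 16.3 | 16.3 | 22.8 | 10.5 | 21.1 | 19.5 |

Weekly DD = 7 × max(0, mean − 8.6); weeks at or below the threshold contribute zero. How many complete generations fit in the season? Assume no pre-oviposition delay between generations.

2 generations

Weekly DD (7 × max(0, T̄ − 8.6)): 40.6, 93.8, 18.2, 77.7, 0.0, 53.9, 53.9, 99.4, 13.3, 87.5, 76.3.
Season total = 614.6 DD.
Complete generations = ⌊614.6 / 230⌋ = 2.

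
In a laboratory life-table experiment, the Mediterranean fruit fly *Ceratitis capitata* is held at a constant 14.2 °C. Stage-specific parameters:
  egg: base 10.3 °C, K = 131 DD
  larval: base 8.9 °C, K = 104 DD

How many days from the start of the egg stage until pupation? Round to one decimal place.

53.2 days

egg: 131 / (14.2 − 10.3) = 131 / 3.9 = 33.590 d.
larval: 104 / (14.2 − 8.9) = 104 / 5.3 = 19.623 d.
Sum = 53.212 ≈ 53.2 days.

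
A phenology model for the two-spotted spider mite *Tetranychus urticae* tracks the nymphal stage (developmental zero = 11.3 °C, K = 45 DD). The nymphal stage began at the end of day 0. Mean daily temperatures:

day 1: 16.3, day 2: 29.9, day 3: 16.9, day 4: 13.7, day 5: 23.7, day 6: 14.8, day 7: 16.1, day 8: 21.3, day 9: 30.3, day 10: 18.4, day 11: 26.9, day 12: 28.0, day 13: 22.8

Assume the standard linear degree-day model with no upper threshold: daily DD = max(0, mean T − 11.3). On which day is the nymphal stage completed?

Daily DD above 11.3 °C: 5.0, 18.6, 5.6, 2.4, 12.4, 3.5, 4.8, 10.0, 19.0, 7.1, 15.6, 16.7, 11.5.
Cumulative: 5.0, 23.6, 29.2, 31.6, 44.0, 47.5, 52.3, 62.3, 81.3, 88.4, 104.0, 120.7, 132.2.
The total first reaches 45 DD on day 6.

day 6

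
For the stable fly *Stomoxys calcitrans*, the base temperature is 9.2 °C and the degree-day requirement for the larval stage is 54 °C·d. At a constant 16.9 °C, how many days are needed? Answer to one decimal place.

7.0 days

Daily accumulation = 16.9 − 9.2 = 7.7 DD/day.
Duration = 54 / 7.7 = 7.013 ≈ 7.0 days.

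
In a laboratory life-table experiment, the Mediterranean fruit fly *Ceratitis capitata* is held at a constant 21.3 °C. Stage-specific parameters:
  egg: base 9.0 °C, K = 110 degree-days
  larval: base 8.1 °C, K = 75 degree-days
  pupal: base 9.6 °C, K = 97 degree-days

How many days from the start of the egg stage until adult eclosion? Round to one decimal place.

egg: 110 / (21.3 − 9.0) = 110 / 12.3 = 8.943 d.
larval: 75 / (21.3 − 8.1) = 75 / 13.2 = 5.682 d.
pupal: 97 / (21.3 − 9.6) = 97 / 11.7 = 8.291 d.
Sum = 22.916 ≈ 22.9 days.

22.9 days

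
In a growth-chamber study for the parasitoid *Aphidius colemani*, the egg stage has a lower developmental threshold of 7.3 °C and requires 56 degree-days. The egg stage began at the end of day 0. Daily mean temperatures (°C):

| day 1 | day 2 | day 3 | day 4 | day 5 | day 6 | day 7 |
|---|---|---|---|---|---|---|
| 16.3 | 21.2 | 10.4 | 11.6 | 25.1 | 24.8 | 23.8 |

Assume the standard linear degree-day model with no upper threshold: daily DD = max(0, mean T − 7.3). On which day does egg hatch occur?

day 6

Daily DD above 7.3 °C: 9.0, 13.9, 3.1, 4.3, 17.8, 17.5, 16.5.
Cumulative: 9.0, 22.9, 26.0, 30.3, 48.1, 65.6, 82.1.
The total first reaches 56 DD on day 6.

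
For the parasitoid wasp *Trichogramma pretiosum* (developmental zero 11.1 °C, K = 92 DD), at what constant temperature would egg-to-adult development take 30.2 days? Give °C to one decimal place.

14.1 °C

Required daily accumulation = 92 / 30.2 = 3.046 DD/day.
T = T_base + 3.046 = 11.1 + 3.046 = 14.146 ≈ 14.1 °C.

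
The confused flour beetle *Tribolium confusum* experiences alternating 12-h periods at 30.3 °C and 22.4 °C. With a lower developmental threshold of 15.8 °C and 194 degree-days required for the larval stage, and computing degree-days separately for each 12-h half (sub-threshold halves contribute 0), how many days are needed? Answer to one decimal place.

Day half: max(0, 30.3 − 15.8) × 0.5 = 14.5 × 0.5 = 7.25 DD.
Night half: max(0, 22.4 − 15.8) × 0.5 = 6.6 × 0.5 = 3.30 DD.
Per 24 h: 10.55 DD/day.
Duration = 194 / 10.55 = 18.389 ≈ 18.4 days.

18.4 days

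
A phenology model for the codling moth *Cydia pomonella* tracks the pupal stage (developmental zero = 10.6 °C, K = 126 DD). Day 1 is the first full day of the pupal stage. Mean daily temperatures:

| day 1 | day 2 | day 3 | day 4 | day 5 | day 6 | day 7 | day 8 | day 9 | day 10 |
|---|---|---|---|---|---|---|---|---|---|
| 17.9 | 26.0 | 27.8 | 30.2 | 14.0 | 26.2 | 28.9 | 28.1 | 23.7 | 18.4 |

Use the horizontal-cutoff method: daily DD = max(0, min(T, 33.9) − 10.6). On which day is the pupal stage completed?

day 9

Daily DD above 10.6 °C (capped at 23.3): 7.3, 15.4, 17.2, 19.6, 3.4, 15.6, 18.3, 17.5, 13.1, 7.8.
Cumulative: 7.3, 22.7, 39.9, 59.5, 62.9, 78.5, 96.8, 114.3, 127.4, 135.2.
The total first reaches 126 DD on day 9.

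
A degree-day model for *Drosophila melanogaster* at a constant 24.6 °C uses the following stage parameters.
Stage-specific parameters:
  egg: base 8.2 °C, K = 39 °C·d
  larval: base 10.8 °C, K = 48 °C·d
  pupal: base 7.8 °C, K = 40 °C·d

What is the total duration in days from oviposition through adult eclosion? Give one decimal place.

8.2 days

egg: 39 / (24.6 − 8.2) = 39 / 16.4 = 2.378 d.
larval: 48 / (24.6 − 10.8) = 48 / 13.8 = 3.478 d.
pupal: 40 / (24.6 − 7.8) = 40 / 16.8 = 2.381 d.
Sum = 8.237 ≈ 8.2 days.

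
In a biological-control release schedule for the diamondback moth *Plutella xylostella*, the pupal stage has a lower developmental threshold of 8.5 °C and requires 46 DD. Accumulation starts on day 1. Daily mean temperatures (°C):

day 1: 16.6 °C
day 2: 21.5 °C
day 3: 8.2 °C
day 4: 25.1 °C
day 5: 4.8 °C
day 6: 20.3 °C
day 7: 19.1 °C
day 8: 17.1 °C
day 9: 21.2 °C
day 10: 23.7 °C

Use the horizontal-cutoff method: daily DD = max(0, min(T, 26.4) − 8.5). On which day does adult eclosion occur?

Daily DD above 8.5 °C (capped at 17.9): 8.1, 13.0, 0.0, 16.6, 0.0, 11.8, 10.6, 8.6, 12.7, 15.2.
Cumulative: 8.1, 21.1, 21.1, 37.7, 37.7, 49.5, 60.1, 68.7, 81.4, 96.6.
The total first reaches 46 DD on day 6.

day 6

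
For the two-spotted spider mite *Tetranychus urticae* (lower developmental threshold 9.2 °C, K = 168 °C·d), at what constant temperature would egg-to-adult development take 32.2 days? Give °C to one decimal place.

Required daily accumulation = 168 / 32.2 = 5.217 DD/day.
T = T_base + 5.217 = 9.2 + 5.217 = 14.417 ≈ 14.4 °C.

14.4 °C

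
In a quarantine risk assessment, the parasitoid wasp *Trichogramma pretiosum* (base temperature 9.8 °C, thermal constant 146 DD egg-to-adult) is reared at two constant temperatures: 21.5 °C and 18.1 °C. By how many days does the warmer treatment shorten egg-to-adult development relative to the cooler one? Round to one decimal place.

5.1 days

At 21.5 °C: 146 / (21.5 − 9.8) = 146 / 11.7 = 12.479 d.
At 18.1 °C: 146 / (18.1 − 9.8) = 146 / 8.3 = 17.590 d.
Difference = |12.479 − 17.590| = 5.112 ≈ 5.1 days.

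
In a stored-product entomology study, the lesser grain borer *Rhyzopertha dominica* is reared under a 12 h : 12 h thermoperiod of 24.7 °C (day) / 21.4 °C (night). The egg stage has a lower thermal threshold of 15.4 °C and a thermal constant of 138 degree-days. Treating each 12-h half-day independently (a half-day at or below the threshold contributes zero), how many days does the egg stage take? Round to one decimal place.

18.0 days

Day half: max(0, 24.7 − 15.4) × 0.5 = 9.3 × 0.5 = 4.65 DD.
Night half: max(0, 21.4 − 15.4) × 0.5 = 6.0 × 0.5 = 3.00 DD.
Per 24 h: 7.65 DD/day.
Duration = 138 / 7.65 = 18.039 ≈ 18.0 days.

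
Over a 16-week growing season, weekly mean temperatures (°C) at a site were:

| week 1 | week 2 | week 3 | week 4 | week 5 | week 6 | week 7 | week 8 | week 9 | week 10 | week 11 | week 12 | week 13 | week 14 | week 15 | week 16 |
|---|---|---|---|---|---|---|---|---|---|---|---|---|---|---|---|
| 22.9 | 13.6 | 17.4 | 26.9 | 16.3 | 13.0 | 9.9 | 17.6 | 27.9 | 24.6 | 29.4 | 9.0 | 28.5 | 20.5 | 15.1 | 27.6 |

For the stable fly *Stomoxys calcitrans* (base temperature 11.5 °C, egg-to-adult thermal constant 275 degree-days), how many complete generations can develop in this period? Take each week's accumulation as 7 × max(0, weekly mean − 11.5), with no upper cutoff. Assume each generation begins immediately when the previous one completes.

Weekly DD (7 × max(0, T̄ − 11.5)): 79.8, 14.7, 41.3, 107.8, 33.6, 10.5, 0.0, 42.7, 114.8, 91.7, 125.3, 0.0, 119.0, 63.0, 25.2, 112.7.
Season total = 982.1 DD.
Complete generations = ⌊982.1 / 275⌋ = 3.

3 generations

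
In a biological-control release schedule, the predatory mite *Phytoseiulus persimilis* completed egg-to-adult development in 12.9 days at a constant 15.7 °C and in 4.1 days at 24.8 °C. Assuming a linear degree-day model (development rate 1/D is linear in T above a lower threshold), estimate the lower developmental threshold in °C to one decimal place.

Under the model K = D·(T − T_b), so D₁·(T₁ − T_b) = D₂·(T₂ − T_b).
12.9·(15.7 − T_b) = 4.1·(24.8 − T_b)
T_b = (12.9·15.7 − 4.1·24.8) / (12.9 − 4.1) = 100.85 / 8.8 = 11.460 °C ≈ 11.5 °C.

11.5 °C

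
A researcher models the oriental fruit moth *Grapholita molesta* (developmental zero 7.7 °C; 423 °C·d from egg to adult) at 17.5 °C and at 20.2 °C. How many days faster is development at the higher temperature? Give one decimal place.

9.3 days

At 17.5 °C: 423 / (17.5 − 7.7) = 423 / 9.8 = 43.163 d.
At 20.2 °C: 423 / (20.2 − 7.7) = 423 / 12.5 = 33.840 d.
Difference = |43.163 − 33.840| = 9.323 ≈ 9.3 days.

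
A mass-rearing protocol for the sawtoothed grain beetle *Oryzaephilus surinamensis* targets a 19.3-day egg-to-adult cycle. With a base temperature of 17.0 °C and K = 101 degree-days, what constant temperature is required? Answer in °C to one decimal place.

Required daily accumulation = 101 / 19.3 = 5.233 DD/day.
T = T_base + 5.233 = 17.0 + 5.233 = 22.233 ≈ 22.2 °C.

22.2 °C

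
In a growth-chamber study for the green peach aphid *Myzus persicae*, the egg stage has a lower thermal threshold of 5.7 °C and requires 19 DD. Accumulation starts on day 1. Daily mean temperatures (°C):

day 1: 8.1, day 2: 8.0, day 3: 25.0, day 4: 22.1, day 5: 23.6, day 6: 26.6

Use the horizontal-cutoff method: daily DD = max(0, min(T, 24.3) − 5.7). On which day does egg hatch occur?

day 3

Daily DD above 5.7 °C (capped at 18.6): 2.4, 2.3, 18.6, 16.4, 17.9, 18.6.
Cumulative: 2.4, 4.7, 23.3, 39.7, 57.6, 76.2.
The total first reaches 19 DD on day 3.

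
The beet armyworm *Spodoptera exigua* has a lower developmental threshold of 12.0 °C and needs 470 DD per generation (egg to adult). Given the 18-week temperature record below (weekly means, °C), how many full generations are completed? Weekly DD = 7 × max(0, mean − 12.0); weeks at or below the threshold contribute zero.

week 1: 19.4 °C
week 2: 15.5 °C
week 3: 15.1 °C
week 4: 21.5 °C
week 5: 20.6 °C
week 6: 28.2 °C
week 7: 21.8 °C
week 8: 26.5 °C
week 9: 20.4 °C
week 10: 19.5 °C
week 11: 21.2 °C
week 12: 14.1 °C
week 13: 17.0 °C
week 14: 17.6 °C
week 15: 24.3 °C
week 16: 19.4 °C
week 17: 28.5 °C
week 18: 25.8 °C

2 generations

Weekly DD (7 × max(0, T̄ − 12.0)): 51.8, 24.5, 21.7, 66.5, 60.2, 113.4, 68.6, 101.5, 58.8, 52.5, 64.4, 14.7, 35.0, 39.2, 86.1, 51.8, 115.5, 96.6.
Season total = 1122.8 DD.
Complete generations = ⌊1122.8 / 470⌋ = 2.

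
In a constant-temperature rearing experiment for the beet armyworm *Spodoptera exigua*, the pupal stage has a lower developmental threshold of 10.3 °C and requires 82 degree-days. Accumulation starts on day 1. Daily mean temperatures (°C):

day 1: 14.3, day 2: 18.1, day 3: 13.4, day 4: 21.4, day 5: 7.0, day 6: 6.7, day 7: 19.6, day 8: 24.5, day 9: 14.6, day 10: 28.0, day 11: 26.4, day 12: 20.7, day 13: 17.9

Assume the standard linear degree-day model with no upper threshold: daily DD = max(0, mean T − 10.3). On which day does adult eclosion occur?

day 11

Daily DD above 10.3 °C: 4.0, 7.8, 3.1, 11.1, 0.0, 0.0, 9.3, 14.2, 4.3, 17.7, 16.1, 10.4, 7.6.
Cumulative: 4.0, 11.8, 14.9, 26.0, 26.0, 26.0, 35.3, 49.5, 53.8, 71.5, 87.6, 98.0, 105.6.
The total first reaches 82 DD on day 11.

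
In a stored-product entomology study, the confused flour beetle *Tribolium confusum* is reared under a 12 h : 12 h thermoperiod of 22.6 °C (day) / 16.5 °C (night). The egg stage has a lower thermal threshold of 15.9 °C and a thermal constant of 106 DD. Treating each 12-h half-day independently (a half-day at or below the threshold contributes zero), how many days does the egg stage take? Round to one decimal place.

Day half: max(0, 22.6 − 15.9) × 0.5 = 6.7 × 0.5 = 3.35 DD.
Night half: max(0, 16.5 − 15.9) × 0.5 = 0.6 × 0.5 = 0.30 DD.
Per 24 h: 3.65 DD/day.
Duration = 106 / 3.65 = 29.041 ≈ 29.0 days.

29.0 days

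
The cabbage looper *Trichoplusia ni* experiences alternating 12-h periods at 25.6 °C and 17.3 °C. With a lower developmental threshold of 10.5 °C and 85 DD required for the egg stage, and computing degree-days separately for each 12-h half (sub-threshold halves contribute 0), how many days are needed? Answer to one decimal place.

7.8 days

Day half: max(0, 25.6 − 10.5) × 0.5 = 15.1 × 0.5 = 7.55 DD.
Night half: max(0, 17.3 − 10.5) × 0.5 = 6.8 × 0.5 = 3.40 DD.
Per 24 h: 10.95 DD/day.
Duration = 85 / 10.95 = 7.763 ≈ 7.8 days.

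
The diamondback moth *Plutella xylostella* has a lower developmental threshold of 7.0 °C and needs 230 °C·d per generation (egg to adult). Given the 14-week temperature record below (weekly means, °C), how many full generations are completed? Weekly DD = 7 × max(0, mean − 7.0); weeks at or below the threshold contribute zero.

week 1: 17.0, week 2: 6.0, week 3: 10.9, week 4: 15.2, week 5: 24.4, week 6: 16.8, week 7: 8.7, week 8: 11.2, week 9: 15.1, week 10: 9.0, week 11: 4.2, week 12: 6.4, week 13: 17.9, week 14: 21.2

2 generations

Weekly DD (7 × max(0, T̄ − 7.0)): 70.0, 0.0, 27.3, 57.4, 121.8, 68.6, 11.9, 29.4, 56.7, 14.0, 0.0, 0.0, 76.3, 99.4.
Season total = 632.8 DD.
Complete generations = ⌊632.8 / 230⌋ = 2.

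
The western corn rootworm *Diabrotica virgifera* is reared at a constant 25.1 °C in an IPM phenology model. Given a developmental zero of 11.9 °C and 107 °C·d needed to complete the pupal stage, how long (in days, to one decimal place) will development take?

8.1 days

Daily accumulation = 25.1 − 11.9 = 13.2 DD/day.
Duration = 107 / 13.2 = 8.106 ≈ 8.1 days.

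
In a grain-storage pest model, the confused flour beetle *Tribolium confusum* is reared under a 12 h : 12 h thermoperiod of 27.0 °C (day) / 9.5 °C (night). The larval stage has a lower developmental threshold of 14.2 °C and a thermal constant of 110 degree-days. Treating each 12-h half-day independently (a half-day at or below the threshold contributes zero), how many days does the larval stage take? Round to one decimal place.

17.2 days

Day half: max(0, 27.0 − 14.2) × 0.5 = 12.8 × 0.5 = 6.40 DD.
Night half: max(0, 9.5 − 14.2) × 0.5 = 0.0 × 0.5 = 0.00 DD.
Per 24 h: 6.40 DD/day.
Duration = 110 / 6.40 = 17.188 ≈ 17.2 days.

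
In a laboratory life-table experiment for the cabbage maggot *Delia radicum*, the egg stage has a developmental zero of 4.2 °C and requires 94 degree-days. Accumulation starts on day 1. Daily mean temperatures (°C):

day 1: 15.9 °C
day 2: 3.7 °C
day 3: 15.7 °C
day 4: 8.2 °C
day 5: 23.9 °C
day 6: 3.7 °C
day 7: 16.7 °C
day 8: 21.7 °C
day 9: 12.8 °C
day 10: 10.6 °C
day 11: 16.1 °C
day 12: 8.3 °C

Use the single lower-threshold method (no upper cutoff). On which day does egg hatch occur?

Daily DD above 4.2 °C: 11.7, 0.0, 11.5, 4.0, 19.7, 0.0, 12.5, 17.5, 8.6, 6.4, 11.9, 4.1.
Cumulative: 11.7, 11.7, 23.2, 27.2, 46.9, 46.9, 59.4, 76.9, 85.5, 91.9, 103.8, 107.9.
The total first reaches 94 DD on day 11.

day 11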